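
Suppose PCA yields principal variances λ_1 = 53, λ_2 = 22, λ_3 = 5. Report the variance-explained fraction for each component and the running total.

Step 1 — total variance = trace(Sigma) = Σ λ_i = 53 + 22 + 5 = 80.

Step 2 — fraction explained by component i = λ_i / Σ λ:
  PC1: 53/80 = 0.6625
  PC2: 22/80 = 0.275
  PC3: 5/80 = 0.0625

Step 3 — cumulative fraction after k components = (λ_1 + ... + λ_k) / Σ λ:
  k = 1: 53/80 = 0.6625
  k = 2: (53 + 22)/80 = 75/80 = 0.9375
  k = 3: (53 + 22 + 5)/80 = 80/80 = 1

Summary (fraction, with percent):

explained: PC1 0.6625 (66.25%), PC2 0.275 (27.5%), PC3 0.0625 (6.25%);  cumulative: 0.6625, 0.9375, 1


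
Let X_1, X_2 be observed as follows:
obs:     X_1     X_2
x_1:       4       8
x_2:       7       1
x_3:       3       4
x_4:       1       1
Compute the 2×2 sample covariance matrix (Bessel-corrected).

Step 1 — column means:
  mean(X_1) = (4 + 7 + 3 + 1) / 4 = 15/4 = 3.75
  mean(X_2) = (8 + 1 + 4 + 1) / 4 = 14/4 = 3.5

Step 2 — sample covariance S[i,j] = (1/(n-1)) · Σ_k (x_{k,i} - mean_i) · (x_{k,j} - mean_j), with n-1 = 3.
  S[X_1,X_1] = ((0.25)·(0.25) + (3.25)·(3.25) + (-0.75)·(-0.75) + (-2.75)·(-2.75)) / 3 = 18.75/3 = 6.25
  S[X_1,X_2] = ((0.25)·(4.5) + (3.25)·(-2.5) + (-0.75)·(0.5) + (-2.75)·(-2.5)) / 3 = -0.5/3 = -0.1667
  S[X_2,X_2] = ((4.5)·(4.5) + (-2.5)·(-2.5) + (0.5)·(0.5) + (-2.5)·(-2.5)) / 3 = 33/3 = 11

S is symmetric (S[j,i] = S[i,j]). Assembling:

S = [[6.25, -0.1667],
 [-0.1667, 11]]


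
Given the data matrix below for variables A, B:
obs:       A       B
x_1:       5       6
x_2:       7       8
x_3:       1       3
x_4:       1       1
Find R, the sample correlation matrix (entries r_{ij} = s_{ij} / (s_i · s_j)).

Step 1 — column means:
  mean(A) = (5 + 7 + 1 + 1) / 4 = 14/4 = 3.5
  mean(B) = (6 + 8 + 3 + 1) / 4 = 18/4 = 4.5

Step 2 — sample variances and covariances s[i,j] = (1/(n-1)) · Σ_k (x_{k,i} - mean_i) · (x_{k,j} - mean_j), with n-1 = 3:
  s[A,A] = ((1.5)·(1.5) + (3.5)·(3.5) + (-2.5)·(-2.5) + (-2.5)·(-2.5)) / 3 = 27/3 = 9
  s[A,B] = ((1.5)·(1.5) + (3.5)·(3.5) + (-2.5)·(-1.5) + (-2.5)·(-3.5)) / 3 = 27/3 = 9
  s[B,B] = ((1.5)·(1.5) + (3.5)·(3.5) + (-1.5)·(-1.5) + (-3.5)·(-3.5)) / 3 = 29/3 = 9.6667
  Sample standard deviations s_i = √(s[i,i]):
  s(A) = √(9) = 3
  s(B) = √(9.6667) = 3.1091

Step 3 — r_{ij} = s_{ij} / (s_i · s_j):
  r[A,A] = 1 (diagonal).
  r[A,B] = 9 / (3 · 3.1091) = 9 / 9.3274 = 0.9649
  r[B,B] = 1 (diagonal).

R is symmetric with unit diagonal. Assembling:

R = [[1, 0.9649],
 [0.9649, 1]]


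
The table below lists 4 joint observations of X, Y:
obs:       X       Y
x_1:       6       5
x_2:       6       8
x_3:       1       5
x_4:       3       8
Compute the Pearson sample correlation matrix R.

Step 1 — column means:
  mean(X) = (6 + 6 + 1 + 3) / 4 = 16/4 = 4
  mean(Y) = (5 + 8 + 5 + 8) / 4 = 26/4 = 6.5

Step 2 — sample variances and covariances s[i,j] = (1/(n-1)) · Σ_k (x_{k,i} - mean_i) · (x_{k,j} - mean_j), with n-1 = 3:
  s[X,X] = ((2)·(2) + (2)·(2) + (-3)·(-3) + (-1)·(-1)) / 3 = 18/3 = 6
  s[X,Y] = ((2)·(-1.5) + (2)·(1.5) + (-3)·(-1.5) + (-1)·(1.5)) / 3 = 3/3 = 1
  s[Y,Y] = ((-1.5)·(-1.5) + (1.5)·(1.5) + (-1.5)·(-1.5) + (1.5)·(1.5)) / 3 = 9/3 = 3
  Sample standard deviations s_i = √(s[i,i]):
  s(X) = √(6) = 2.4495
  s(Y) = √(3) = 1.7321

Step 3 — r_{ij} = s_{ij} / (s_i · s_j):
  r[X,X] = 1 (diagonal).
  r[X,Y] = 1 / (2.4495 · 1.7321) = 1 / 4.2426 = 0.2357
  r[Y,Y] = 1 (diagonal).

R is symmetric with unit diagonal. Assembling:

R = [[1, 0.2357],
 [0.2357, 1]]


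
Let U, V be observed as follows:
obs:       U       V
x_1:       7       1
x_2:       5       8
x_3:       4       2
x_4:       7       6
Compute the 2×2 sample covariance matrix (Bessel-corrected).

Step 1 — column means:
  mean(U) = (7 + 5 + 4 + 7) / 4 = 23/4 = 5.75
  mean(V) = (1 + 8 + 2 + 6) / 4 = 17/4 = 4.25

Step 2 — sample covariance S[i,j] = (1/(n-1)) · Σ_k (x_{k,i} - mean_i) · (x_{k,j} - mean_j), with n-1 = 3.
  S[U,U] = ((1.25)·(1.25) + (-0.75)·(-0.75) + (-1.75)·(-1.75) + (1.25)·(1.25)) / 3 = 6.75/3 = 2.25
  S[U,V] = ((1.25)·(-3.25) + (-0.75)·(3.75) + (-1.75)·(-2.25) + (1.25)·(1.75)) / 3 = -0.75/3 = -0.25
  S[V,V] = ((-3.25)·(-3.25) + (3.75)·(3.75) + (-2.25)·(-2.25) + (1.75)·(1.75)) / 3 = 32.75/3 = 10.9167

S is symmetric (S[j,i] = S[i,j]). Assembling:

S = [[2.25, -0.25],
 [-0.25, 10.9167]]


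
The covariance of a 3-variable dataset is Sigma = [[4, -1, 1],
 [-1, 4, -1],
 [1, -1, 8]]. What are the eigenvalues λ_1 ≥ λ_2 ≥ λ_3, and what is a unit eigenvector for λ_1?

Step 1 — characteristic polynomial p(λ) = det(λI - Sigma) = λ³ - tr·λ² + c_1·λ - det, where tr = trace, c_1 = sum of the principal 2×2 minors, det = det(Sigma):
  tr = 4 + 4 + 8 = 16,
  c_1 = (4·4 - (-1)²) + (4·8 - (1)²) + (4·8 - (-1)²) = 15 + 31 + 31 = 77,
  det = 4·(4·8 - (-1)²) - (-1)·((-1)·8 - (-1)·(1)) + (1)·((-1)·(-1) - 4·(1)) = 4·(31) - (-1)·(-7) + (1)·(-3) = 114.
  So p(λ) = λ³ - 16λ² + 77λ - 114.
Step 2 — look for an integer root (rational root theorem: any rational root is an integer divisor of 114). Testing λ = 3:
  p(3) = 27 - 144 + 231 - 114 = 0  ✓
  Dividing out (λ - 3): p(λ) = (λ - 3)(λ² - 13λ + 38).
Step 3 — remaining eigenvalues from the quadratic λ² - 13λ + 38 = 0:
  Δ = 13² - 4·38 = 169 - 152 = 17,  λ = (13 ± √17)/2 = (13 ± 4.1231)/2 ≈ 8.5616 or 4.4384.
  Sorted: λ_1 = 8.5616,  λ_2 = 4.4384,  λ_3 = 3  (check: sum = 16 = tr ✓).

Step 4 — unit eigenvector for λ_1 ≈ 8.5616: v spans the null space of (Sigma - λ_1 I), whose rows are
  r_1 = (-4.5616, -1, 1),  r_2 = (-1, -4.5616, -1),  r_3 = (1, -1, -0.5616).
  v is orthogonal to every row, so take v ∝ r_1 × r_2 = ((-1)·(-1) - (1)·(-4.5616), (1)·(-1) - (-4.5616)·(-1), (-4.5616)·(-4.5616) - (-1)·(-1)) ≈ (5.5616, -5.5616, 19.8078).
  Let u = (5.5616, -5.5616, 19.8078).
  ||u|| = √((5.5616)² + (-5.5616)² + (19.8078)²) = √(454.2093) ≈ 21.3122,  v_1 = u/||u|| ≈ (0.261, -0.261, 0.9294) (||v_1|| = 1).

λ_1 = 8.5616,  λ_2 = 4.4384,  λ_3 = 3;  v_1 ≈ (0.261, -0.261, 0.9294)


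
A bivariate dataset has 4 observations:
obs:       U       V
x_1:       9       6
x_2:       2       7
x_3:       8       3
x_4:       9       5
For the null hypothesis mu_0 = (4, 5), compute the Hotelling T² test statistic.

Step 1 — sample mean vector:
  mean(U) = (9 + 2 + 8 + 9) / 4 = 28/4 = 7
  mean(V) = (6 + 7 + 3 + 5) / 4 = 21/4 = 5.25
  x̄ = (7, 5.25),  deviation x̄ - mu_0 = (7, 5.25) - (4, 5) = (3, 0.25).

Step 2 — sample covariance matrix, S[i,j] = (1/(n-1)) · Σ_k (x_{k,i} - mean_i) · (x_{k,j} - mean_j), divisor n-1 = 3:
  S[U,U] = ((2)·(2) + (-5)·(-5) + (1)·(1) + (2)·(2)) / 3 = 34/3 = 11.3333
  S[U,V] = ((2)·(0.75) + (-5)·(1.75) + (1)·(-2.25) + (2)·(-0.25)) / 3 = -10/3 = -3.3333
  S[V,V] = ((0.75)·(0.75) + (1.75)·(1.75) + (-2.25)·(-2.25) + (-0.25)·(-0.25)) / 3 = 8.75/3 = 2.9167
  S = [[11.3333, -3.3333],
 [-3.3333, 2.9167]].

Step 3 — invert S. det(S) = 11.3333·2.9167 - (-3.3333)² = 21.9444.
  S^{-1} = (1/det) · [[d, -b], [-b, a]] = [[0.1329, 0.1519],
 [0.1519, 0.5165]].

Step 4 — quadratic form (x̄ - mu_0)^T · S^{-1} · (x̄ - mu_0):
  S^{-1} · (x̄ - mu_0) = (0.4367, 0.5848),
  (x̄ - mu_0)^T · [...] = (3)·(0.4367) + (0.25)·(0.5848) = 1.4563.

Step 5 — scale by n: T² = 4 · 1.4563 = 5.8253.

T² ≈ 5.8253


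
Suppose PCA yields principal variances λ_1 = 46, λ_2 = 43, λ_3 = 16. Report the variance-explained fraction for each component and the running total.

Step 1 — total variance = trace(Sigma) = Σ λ_i = 46 + 43 + 16 = 105.

Step 2 — fraction explained by component i = λ_i / Σ λ:
  PC1: 46/105 = 0.4381
  PC2: 43/105 = 0.4095
  PC3: 16/105 = 0.1524

Step 3 — cumulative fraction after k components = (λ_1 + ... + λ_k) / Σ λ:
  k = 1: 46/105 = 0.4381
  k = 2: (46 + 43)/105 = 89/105 = 0.8476
  k = 3: (46 + 43 + 16)/105 = 105/105 = 1

Summary (fraction, with percent):

explained: PC1 0.4381 (43.81%), PC2 0.4095 (40.95%), PC3 0.1524 (15.24%);  cumulative: 0.4381, 0.8476, 1


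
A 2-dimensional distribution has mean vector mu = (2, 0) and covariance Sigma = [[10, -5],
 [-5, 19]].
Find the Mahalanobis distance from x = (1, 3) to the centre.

Step 1 — centre the observation: (x - mu) = (-1, 3).

Step 2 — invert Sigma. det(Sigma) = 10·19 - (-5)² = 165.
  Sigma^{-1} = (1/det) · [[d, -b], [-b, a]] = [[0.1152, 0.0303],
 [0.0303, 0.0606]].

Step 3 — form the quadratic (x - mu)^T · Sigma^{-1} · (x - mu):
  Sigma^{-1} · (x - mu) = (-0.0242, 0.1515).
  (x - mu)^T · [Sigma^{-1} · (x - mu)] = (-1)·(-0.0242) + (3)·(0.1515) = 0.4788.

Step 4 — take square root: d = √(0.4788) ≈ 0.6919.

d(x, mu) = √(0.4788) ≈ 0.6919


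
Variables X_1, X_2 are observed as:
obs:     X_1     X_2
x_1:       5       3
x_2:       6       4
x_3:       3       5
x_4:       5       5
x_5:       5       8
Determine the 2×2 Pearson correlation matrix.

Step 1 — column means:
  mean(X_1) = (5 + 6 + 3 + 5 + 5) / 5 = 24/5 = 4.8
  mean(X_2) = (3 + 4 + 5 + 5 + 8) / 5 = 25/5 = 5

Step 2 — sample variances and covariances s[i,j] = (1/(n-1)) · Σ_k (x_{k,i} - mean_i) · (x_{k,j} - mean_j), with n-1 = 4:
  s[X_1,X_1] = ((0.2)·(0.2) + (1.2)·(1.2) + (-1.8)·(-1.8) + (0.2)·(0.2) + (0.2)·(0.2)) / 4 = 4.8/4 = 1.2
  s[X_1,X_2] = ((0.2)·(-2) + (1.2)·(-1) + (-1.8)·(0) + (0.2)·(0) + (0.2)·(3)) / 4 = -1/4 = -0.25
  s[X_2,X_2] = ((-2)·(-2) + (-1)·(-1) + (0)·(0) + (0)·(0) + (3)·(3)) / 4 = 14/4 = 3.5
  Sample standard deviations s_i = √(s[i,i]):
  s(X_1) = √(1.2) = 1.0954
  s(X_2) = √(3.5) = 1.8708

Step 3 — r_{ij} = s_{ij} / (s_i · s_j):
  r[X_1,X_1] = 1 (diagonal).
  r[X_1,X_2] = -0.25 / (1.0954 · 1.8708) = -0.25 / 2.0494 = -0.122
  r[X_2,X_2] = 1 (diagonal).

R is symmetric with unit diagonal. Assembling:

R = [[1, -0.122],
 [-0.122, 1]]


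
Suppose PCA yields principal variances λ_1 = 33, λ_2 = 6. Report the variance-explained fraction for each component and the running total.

Step 1 — total variance = trace(Sigma) = Σ λ_i = 33 + 6 = 39.

Step 2 — fraction explained by component i = λ_i / Σ λ:
  PC1: 33/39 = 0.8462
  PC2: 6/39 = 0.1538

Step 3 — cumulative fraction after k components = (λ_1 + ... + λ_k) / Σ λ:
  k = 1: 33/39 = 0.8462
  k = 2: (33 + 6)/39 = 39/39 = 1

Summary (fraction, with percent):

explained: PC1 0.8462 (84.62%), PC2 0.1538 (15.38%);  cumulative: 0.8462, 1


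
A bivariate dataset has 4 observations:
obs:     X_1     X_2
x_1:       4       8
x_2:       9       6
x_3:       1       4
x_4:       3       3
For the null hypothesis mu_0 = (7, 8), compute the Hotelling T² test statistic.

Step 1 — sample mean vector:
  mean(X_1) = (4 + 9 + 1 + 3) / 4 = 17/4 = 4.25
  mean(X_2) = (8 + 6 + 4 + 3) / 4 = 21/4 = 5.25
  x̄ = (4.25, 5.25),  deviation x̄ - mu_0 = (4.25, 5.25) - (7, 8) = (-2.75, -2.75).

Step 2 — sample covariance matrix, S[i,j] = (1/(n-1)) · Σ_k (x_{k,i} - mean_i) · (x_{k,j} - mean_j), divisor n-1 = 3:
  S[X_1,X_1] = ((-0.25)·(-0.25) + (4.75)·(4.75) + (-3.25)·(-3.25) + (-1.25)·(-1.25)) / 3 = 34.75/3 = 11.5833
  S[X_1,X_2] = ((-0.25)·(2.75) + (4.75)·(0.75) + (-3.25)·(-1.25) + (-1.25)·(-2.25)) / 3 = 9.75/3 = 3.25
  S[X_2,X_2] = ((2.75)·(2.75) + (0.75)·(0.75) + (-1.25)·(-1.25) + (-2.25)·(-2.25)) / 3 = 14.75/3 = 4.9167
  S = [[11.5833, 3.25],
 [3.25, 4.9167]].

Step 3 — invert S. det(S) = 11.5833·4.9167 - (3.25)² = 46.3889.
  S^{-1} = (1/det) · [[d, -b], [-b, a]] = [[0.106, -0.0701],
 [-0.0701, 0.2497]].

Step 4 — quadratic form (x̄ - mu_0)^T · S^{-1} · (x̄ - mu_0):
  S^{-1} · (x̄ - mu_0) = (-0.0988, -0.494),
  (x̄ - mu_0)^T · [...] = (-2.75)·(-0.0988) + (-2.75)·(-0.494) = 1.6302.

Step 5 — scale by n: T² = 4 · 1.6302 = 6.521.

T² ≈ 6.521


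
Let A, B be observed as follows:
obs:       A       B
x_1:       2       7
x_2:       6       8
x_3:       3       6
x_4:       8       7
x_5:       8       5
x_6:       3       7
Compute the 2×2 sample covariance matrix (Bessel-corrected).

Step 1 — column means:
  mean(A) = (2 + 6 + 3 + 8 + 8 + 3) / 6 = 30/6 = 5
  mean(B) = (7 + 8 + 6 + 7 + 5 + 7) / 6 = 40/6 = 6.6667

Step 2 — sample covariance S[i,j] = (1/(n-1)) · Σ_k (x_{k,i} - mean_i) · (x_{k,j} - mean_j), with n-1 = 5.
  S[A,A] = ((-3)·(-3) + (1)·(1) + (-2)·(-2) + (3)·(3) + (3)·(3) + (-2)·(-2)) / 5 = 36/5 = 7.2
  S[A,B] = ((-3)·(0.3333) + (1)·(1.3333) + (-2)·(-0.6667) + (3)·(0.3333) + (3)·(-1.6667) + (-2)·(0.3333)) / 5 = -3/5 = -0.6
  S[B,B] = ((0.3333)·(0.3333) + (1.3333)·(1.3333) + (-0.6667)·(-0.6667) + (0.3333)·(0.3333) + (-1.6667)·(-1.6667) + (0.3333)·(0.3333)) / 5 = 5.3333/5 = 1.0667

S is symmetric (S[j,i] = S[i,j]). Assembling:

S = [[7.2, -0.6],
 [-0.6, 1.0667]]


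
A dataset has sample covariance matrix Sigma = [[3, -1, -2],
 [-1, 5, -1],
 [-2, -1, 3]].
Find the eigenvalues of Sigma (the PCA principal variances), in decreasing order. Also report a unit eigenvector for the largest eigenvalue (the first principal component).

Step 1 — characteristic polynomial p(λ) = det(λI - Sigma) = λ³ - tr·λ² + c_1·λ - det, where tr = trace, c_1 = sum of the principal 2×2 minors, det = det(Sigma):
  tr = 3 + 5 + 3 = 11,
  c_1 = (3·5 - (-1)²) + (3·3 - (-2)²) + (5·3 - (-1)²) = 14 + 5 + 14 = 33,
  det = 3·(5·3 - (-1)²) - (-1)·((-1)·3 - (-1)·(-2)) + (-2)·((-1)·(-1) - 5·(-2)) = 3·(14) - (-1)·(-5) + (-2)·(11) = 15.
  So p(λ) = λ³ - 11λ² + 33λ - 15.
Step 2 — look for an integer root (rational root theorem: any rational root is an integer divisor of 15). Testing λ = 5:
  p(5) = 125 - 275 + 165 - 15 = 0  ✓
  Dividing out (λ - 5): p(λ) = (λ - 5)(λ² - 6λ + 3).
Step 3 — remaining eigenvalues from the quadratic λ² - 6λ + 3 = 0:
  Δ = 6² - 4·3 = 36 - 12 = 24,  λ = (6 ± √24)/2 = (6 ± 4.899)/2 ≈ 5.4495 or 0.5505.
  Sorted: λ_1 = 5.4495,  λ_2 = 5,  λ_3 = 0.5505  (check: sum = 11 = tr ✓).

Step 4 — unit eigenvector for λ_1 ≈ 5.4495: v spans the null space of (Sigma - λ_1 I), whose rows are
  r_1 = (-2.4495, -1, -2),  r_2 = (-1, -0.4495, -1),  r_3 = (-2, -1, -2.4495).
  v is orthogonal to every row, so take v ∝ r_1 × r_2 = ((-1)·(-1) - (-2)·(-0.4495), (-2)·(-1) - (-2.4495)·(-1), (-2.4495)·(-0.4495) - (-1)·(-1)) ≈ (0.101, -0.4495, 0.101).
  Let u = (0.101, -0.4495, 0.101).
  ||u|| = √((0.101)² + (-0.4495)² + (0.101)²) = √(0.2225) ≈ 0.4716,  v_1 = u/||u|| ≈ (0.2142, -0.953, 0.2142) (||v_1|| = 1).

λ_1 = 5.4495,  λ_2 = 5,  λ_3 = 0.5505;  v_1 ≈ (0.2142, -0.953, 0.2142)


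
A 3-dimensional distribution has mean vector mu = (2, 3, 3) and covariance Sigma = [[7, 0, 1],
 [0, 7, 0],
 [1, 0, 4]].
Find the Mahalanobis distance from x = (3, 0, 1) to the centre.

Step 1 — centre the observation: (x - mu) = (1, -3, -2).

Step 2 — invert Sigma (cofactor / det for 3×3, or solve directly):
  Sigma^{-1} = [[0.1481, 0, -0.037],
 [0, 0.1429, 0],
 [-0.037, 0, 0.2593]].

Step 3 — form the quadratic (x - mu)^T · Sigma^{-1} · (x - mu):
  Sigma^{-1} · (x - mu) = (0.2222, -0.4286, -0.5556).
  (x - mu)^T · [Sigma^{-1} · (x - mu)] = (1)·(0.2222) + (-3)·(-0.4286) + (-2)·(-0.5556) = 2.619.

Step 4 — take square root: d = √(2.619) ≈ 1.6183.

d(x, mu) = √(2.619) ≈ 1.6183


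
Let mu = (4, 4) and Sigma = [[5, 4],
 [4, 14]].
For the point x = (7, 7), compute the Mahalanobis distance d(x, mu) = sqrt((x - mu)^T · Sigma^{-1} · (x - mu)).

Step 1 — centre the observation: (x - mu) = (3, 3).

Step 2 — invert Sigma. det(Sigma) = 5·14 - (4)² = 54.
  Sigma^{-1} = (1/det) · [[d, -b], [-b, a]] = [[0.2593, -0.0741],
 [-0.0741, 0.0926]].

Step 3 — form the quadratic (x - mu)^T · Sigma^{-1} · (x - mu):
  Sigma^{-1} · (x - mu) = (0.5556, 0.0556).
  (x - mu)^T · [Sigma^{-1} · (x - mu)] = (3)·(0.5556) + (3)·(0.0556) = 1.8333.

Step 4 — take square root: d = √(1.8333) ≈ 1.354.

d(x, mu) = √(1.8333) ≈ 1.354


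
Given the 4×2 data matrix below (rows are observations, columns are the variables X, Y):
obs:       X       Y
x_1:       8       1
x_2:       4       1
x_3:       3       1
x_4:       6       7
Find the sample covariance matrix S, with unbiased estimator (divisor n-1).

Step 1 — column means:
  mean(X) = (8 + 4 + 3 + 6) / 4 = 21/4 = 5.25
  mean(Y) = (1 + 1 + 1 + 7) / 4 = 10/4 = 2.5

Step 2 — sample covariance S[i,j] = (1/(n-1)) · Σ_k (x_{k,i} - mean_i) · (x_{k,j} - mean_j), with n-1 = 3.
  S[X,X] = ((2.75)·(2.75) + (-1.25)·(-1.25) + (-2.25)·(-2.25) + (0.75)·(0.75)) / 3 = 14.75/3 = 4.9167
  S[X,Y] = ((2.75)·(-1.5) + (-1.25)·(-1.5) + (-2.25)·(-1.5) + (0.75)·(4.5)) / 3 = 4.5/3 = 1.5
  S[Y,Y] = ((-1.5)·(-1.5) + (-1.5)·(-1.5) + (-1.5)·(-1.5) + (4.5)·(4.5)) / 3 = 27/3 = 9

S is symmetric (S[j,i] = S[i,j]). Assembling:

S = [[4.9167, 1.5],
 [1.5, 9]]


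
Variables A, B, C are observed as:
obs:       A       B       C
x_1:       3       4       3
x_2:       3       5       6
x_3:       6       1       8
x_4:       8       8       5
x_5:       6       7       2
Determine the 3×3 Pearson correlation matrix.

Step 1 — column means:
  mean(A) = (3 + 3 + 6 + 8 + 6) / 5 = 26/5 = 5.2
  mean(B) = (4 + 5 + 1 + 8 + 7) / 5 = 25/5 = 5
  mean(C) = (3 + 6 + 8 + 5 + 2) / 5 = 24/5 = 4.8

Step 2 — sample variances and covariances s[i,j] = (1/(n-1)) · Σ_k (x_{k,i} - mean_i) · (x_{k,j} - mean_j), with n-1 = 4:
  s[A,A] = ((-2.2)·(-2.2) + (-2.2)·(-2.2) + (0.8)·(0.8) + (2.8)·(2.8) + (0.8)·(0.8)) / 4 = 18.8/4 = 4.7
  s[A,B] = ((-2.2)·(-1) + (-2.2)·(0) + (0.8)·(-4) + (2.8)·(3) + (0.8)·(2)) / 4 = 9/4 = 2.25
  s[A,C] = ((-2.2)·(-1.8) + (-2.2)·(1.2) + (0.8)·(3.2) + (2.8)·(0.2) + (0.8)·(-2.8)) / 4 = 2.2/4 = 0.55
  s[B,B] = ((-1)·(-1) + (0)·(0) + (-4)·(-4) + (3)·(3) + (2)·(2)) / 4 = 30/4 = 7.5
  s[B,C] = ((-1)·(-1.8) + (0)·(1.2) + (-4)·(3.2) + (3)·(0.2) + (2)·(-2.8)) / 4 = -16/4 = -4
  s[C,C] = ((-1.8)·(-1.8) + (1.2)·(1.2) + (3.2)·(3.2) + (0.2)·(0.2) + (-2.8)·(-2.8)) / 4 = 22.8/4 = 5.7
  Sample standard deviations s_i = √(s[i,i]):
  s(A) = √(4.7) = 2.1679
  s(B) = √(7.5) = 2.7386
  s(C) = √(5.7) = 2.3875

Step 3 — r_{ij} = s_{ij} / (s_i · s_j):
  r[A,A] = 1 (diagonal).
  r[A,B] = 2.25 / (2.1679 · 2.7386) = 2.25 / 5.9372 = 0.379
  r[A,C] = 0.55 / (2.1679 · 2.3875) = 0.55 / 5.1759 = 0.1063
  r[B,B] = 1 (diagonal).
  r[B,C] = -4 / (2.7386 · 2.3875) = -4 / 6.5383 = -0.6118
  r[C,C] = 1 (diagonal).

R is symmetric with unit diagonal. Assembling:

R = [[1, 0.379, 0.1063],
 [0.379, 1, -0.6118],
 [0.1063, -0.6118, 1]]


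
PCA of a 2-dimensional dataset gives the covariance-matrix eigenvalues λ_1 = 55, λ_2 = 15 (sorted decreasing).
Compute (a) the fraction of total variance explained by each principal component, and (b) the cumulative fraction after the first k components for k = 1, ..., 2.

Step 1 — total variance = trace(Sigma) = Σ λ_i = 55 + 15 = 70.

Step 2 — fraction explained by component i = λ_i / Σ λ:
  PC1: 55/70 = 0.7857
  PC2: 15/70 = 0.2143

Step 3 — cumulative fraction after k components = (λ_1 + ... + λ_k) / Σ λ:
  k = 1: 55/70 = 0.7857
  k = 2: (55 + 15)/70 = 70/70 = 1

Summary (fraction, with percent):

explained: PC1 0.7857 (78.57%), PC2 0.2143 (21.43%);  cumulative: 0.7857, 1


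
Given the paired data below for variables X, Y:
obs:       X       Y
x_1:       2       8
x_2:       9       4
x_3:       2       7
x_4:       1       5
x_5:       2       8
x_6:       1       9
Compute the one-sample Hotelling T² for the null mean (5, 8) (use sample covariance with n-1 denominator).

Step 1 — sample mean vector:
  mean(X) = (2 + 9 + 2 + 1 + 2 + 1) / 6 = 17/6 = 2.8333
  mean(Y) = (8 + 4 + 7 + 5 + 8 + 9) / 6 = 41/6 = 6.8333
  x̄ = (2.8333, 6.8333),  deviation x̄ - mu_0 = (2.8333, 6.8333) - (5, 8) = (-2.1667, -1.1667).

Step 2 — sample covariance matrix, S[i,j] = (1/(n-1)) · Σ_k (x_{k,i} - mean_i) · (x_{k,j} - mean_j), divisor n-1 = 5:
  S[X,X] = ((-0.8333)·(-0.8333) + (6.1667)·(6.1667) + (-0.8333)·(-0.8333) + (-1.8333)·(-1.8333) + (-0.8333)·(-0.8333) + (-1.8333)·(-1.8333)) / 5 = 46.8333/5 = 9.3667
  S[X,Y] = ((-0.8333)·(1.1667) + (6.1667)·(-2.8333) + (-0.8333)·(0.1667) + (-1.8333)·(-1.8333) + (-0.8333)·(1.1667) + (-1.8333)·(2.1667)) / 5 = -20.1667/5 = -4.0333
  S[Y,Y] = ((1.1667)·(1.1667) + (-2.8333)·(-2.8333) + (0.1667)·(0.1667) + (-1.8333)·(-1.8333) + (1.1667)·(1.1667) + (2.1667)·(2.1667)) / 5 = 18.8333/5 = 3.7667
  S = [[9.3667, -4.0333],
 [-4.0333, 3.7667]].

Step 3 — invert S. det(S) = 9.3667·3.7667 - (-4.0333)² = 19.0133.
  S^{-1} = (1/det) · [[d, -b], [-b, a]] = [[0.1981, 0.2121],
 [0.2121, 0.4926]].

Step 4 — quadratic form (x̄ - mu_0)^T · S^{-1} · (x̄ - mu_0):
  S^{-1} · (x̄ - mu_0) = (-0.6767, -1.0344),
  (x̄ - mu_0)^T · [...] = (-2.1667)·(-0.6767) + (-1.1667)·(-1.0344) = 2.673.

Step 5 — scale by n: T² = 6 · 2.673 = 16.0379.

T² ≈ 16.0379


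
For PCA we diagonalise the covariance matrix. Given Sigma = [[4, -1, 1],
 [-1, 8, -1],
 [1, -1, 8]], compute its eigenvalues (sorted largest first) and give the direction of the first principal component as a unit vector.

Step 1 — characteristic polynomial p(λ) = det(λI - Sigma) = λ³ - tr·λ² + c_1·λ - det, where tr = trace, c_1 = sum of the principal 2×2 minors, det = det(Sigma):
  tr = 4 + 8 + 8 = 20,
  c_1 = (4·8 - (-1)²) + (4·8 - (1)²) + (8·8 - (-1)²) = 31 + 31 + 63 = 125,
  det = 4·(8·8 - (-1)²) - (-1)·((-1)·8 - (-1)·(1)) + (1)·((-1)·(-1) - 8·(1)) = 4·(63) - (-1)·(-7) + (1)·(-7) = 238.
  So p(λ) = λ³ - 20λ² + 125λ - 238.
Step 2 — look for an integer root (rational root theorem: any rational root is an integer divisor of 238). Testing λ = 7:
  p(7) = 343 - 980 + 875 - 238 = 0  ✓
  Dividing out (λ - 7): p(λ) = (λ - 7)(λ² - 13λ + 34).
Step 3 — remaining eigenvalues from the quadratic λ² - 13λ + 34 = 0:
  Δ = 13² - 4·34 = 169 - 136 = 33,  λ = (13 ± √33)/2 = (13 ± 5.7446)/2 ≈ 9.3723 or 3.6277.
  Sorted: λ_1 = 9.3723,  λ_2 = 7,  λ_3 = 3.6277  (check: sum = 20 = tr ✓).

Step 4 — unit eigenvector for λ_1 ≈ 9.3723: v spans the null space of (Sigma - λ_1 I), whose rows are
  r_1 = (-5.3723, -1, 1),  r_2 = (-1, -1.3723, -1),  r_3 = (1, -1, -1.3723).
  v is orthogonal to every row, so take v ∝ r_1 × r_2 = ((-1)·(-1) - (1)·(-1.3723), (1)·(-1) - (-5.3723)·(-1), (-5.3723)·(-1.3723) - (-1)·(-1)) ≈ (2.3723, -6.3723, 6.3723).
  Let u = (2.3723, -6.3723, 6.3723).
  ||u|| = √((2.3723)² + (-6.3723)² + (6.3723)²) = √(86.8397) ≈ 9.3188,  v_1 = u/||u|| ≈ (0.2546, -0.6838, 0.6838) (||v_1|| = 1).

λ_1 = 9.3723,  λ_2 = 7,  λ_3 = 3.6277;  v_1 ≈ (0.2546, -0.6838, 0.6838)


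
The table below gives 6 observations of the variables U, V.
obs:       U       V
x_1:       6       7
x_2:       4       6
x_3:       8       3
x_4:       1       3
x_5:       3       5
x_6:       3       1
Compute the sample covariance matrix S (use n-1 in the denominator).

Step 1 — column means:
  mean(U) = (6 + 4 + 8 + 1 + 3 + 3) / 6 = 25/6 = 4.1667
  mean(V) = (7 + 6 + 3 + 3 + 5 + 1) / 6 = 25/6 = 4.1667

Step 2 — sample covariance S[i,j] = (1/(n-1)) · Σ_k (x_{k,i} - mean_i) · (x_{k,j} - mean_j), with n-1 = 5.
  S[U,U] = ((1.8333)·(1.8333) + (-0.1667)·(-0.1667) + (3.8333)·(3.8333) + (-3.1667)·(-3.1667) + (-1.1667)·(-1.1667) + (-1.1667)·(-1.1667)) / 5 = 30.8333/5 = 6.1667
  S[U,V] = ((1.8333)·(2.8333) + (-0.1667)·(1.8333) + (3.8333)·(-1.1667) + (-3.1667)·(-1.1667) + (-1.1667)·(0.8333) + (-1.1667)·(-3.1667)) / 5 = 6.8333/5 = 1.3667
  S[V,V] = ((2.8333)·(2.8333) + (1.8333)·(1.8333) + (-1.1667)·(-1.1667) + (-1.1667)·(-1.1667) + (0.8333)·(0.8333) + (-3.1667)·(-3.1667)) / 5 = 24.8333/5 = 4.9667

S is symmetric (S[j,i] = S[i,j]). Assembling:

S = [[6.1667, 1.3667],
 [1.3667, 4.9667]]


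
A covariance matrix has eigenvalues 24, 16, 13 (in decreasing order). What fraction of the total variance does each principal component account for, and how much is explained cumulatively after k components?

Step 1 — total variance = trace(Sigma) = Σ λ_i = 24 + 16 + 13 = 53.

Step 2 — fraction explained by component i = λ_i / Σ λ:
  PC1: 24/53 = 0.4528
  PC2: 16/53 = 0.3019
  PC3: 13/53 = 0.2453

Step 3 — cumulative fraction after k components = (λ_1 + ... + λ_k) / Σ λ:
  k = 1: 24/53 = 0.4528
  k = 2: (24 + 16)/53 = 40/53 = 0.7547
  k = 3: (24 + 16 + 13)/53 = 53/53 = 1

Summary (fraction, with percent):

explained: PC1 0.4528 (45.28%), PC2 0.3019 (30.19%), PC3 0.2453 (24.53%);  cumulative: 0.4528, 0.7547, 1


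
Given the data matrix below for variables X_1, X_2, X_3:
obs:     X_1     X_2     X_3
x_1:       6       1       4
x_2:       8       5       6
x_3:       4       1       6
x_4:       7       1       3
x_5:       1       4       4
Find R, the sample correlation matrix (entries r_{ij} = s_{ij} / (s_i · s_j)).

Step 1 — column means:
  mean(X_1) = (6 + 8 + 4 + 7 + 1) / 5 = 26/5 = 5.2
  mean(X_2) = (1 + 5 + 1 + 1 + 4) / 5 = 12/5 = 2.4
  mean(X_3) = (4 + 6 + 6 + 3 + 4) / 5 = 23/5 = 4.6

Step 2 — sample variances and covariances s[i,j] = (1/(n-1)) · Σ_k (x_{k,i} - mean_i) · (x_{k,j} - mean_j), with n-1 = 4:
  s[X_1,X_1] = ((0.8)·(0.8) + (2.8)·(2.8) + (-1.2)·(-1.2) + (1.8)·(1.8) + (-4.2)·(-4.2)) / 4 = 30.8/4 = 7.7
  s[X_1,X_2] = ((0.8)·(-1.4) + (2.8)·(2.6) + (-1.2)·(-1.4) + (1.8)·(-1.4) + (-4.2)·(1.6)) / 4 = -1.4/4 = -0.35
  s[X_1,X_3] = ((0.8)·(-0.6) + (2.8)·(1.4) + (-1.2)·(1.4) + (1.8)·(-1.6) + (-4.2)·(-0.6)) / 4 = 1.4/4 = 0.35
  s[X_2,X_2] = ((-1.4)·(-1.4) + (2.6)·(2.6) + (-1.4)·(-1.4) + (-1.4)·(-1.4) + (1.6)·(1.6)) / 4 = 15.2/4 = 3.8
  s[X_2,X_3] = ((-1.4)·(-0.6) + (2.6)·(1.4) + (-1.4)·(1.4) + (-1.4)·(-1.6) + (1.6)·(-0.6)) / 4 = 3.8/4 = 0.95
  s[X_3,X_3] = ((-0.6)·(-0.6) + (1.4)·(1.4) + (1.4)·(1.4) + (-1.6)·(-1.6) + (-0.6)·(-0.6)) / 4 = 7.2/4 = 1.8
  Sample standard deviations s_i = √(s[i,i]):
  s(X_1) = √(7.7) = 2.7749
  s(X_2) = √(3.8) = 1.9494
  s(X_3) = √(1.8) = 1.3416

Step 3 — r_{ij} = s_{ij} / (s_i · s_j):
  r[X_1,X_1] = 1 (diagonal).
  r[X_1,X_2] = -0.35 / (2.7749 · 1.9494) = -0.35 / 5.4093 = -0.0647
  r[X_1,X_3] = 0.35 / (2.7749 · 1.3416) = 0.35 / 3.7229 = 0.094
  r[X_2,X_2] = 1 (diagonal).
  r[X_2,X_3] = 0.95 / (1.9494 · 1.3416) = 0.95 / 2.6153 = 0.3632
  r[X_3,X_3] = 1 (diagonal).

R is symmetric with unit diagonal. Assembling:

R = [[1, -0.0647, 0.094],
 [-0.0647, 1, 0.3632],
 [0.094, 0.3632, 1]]


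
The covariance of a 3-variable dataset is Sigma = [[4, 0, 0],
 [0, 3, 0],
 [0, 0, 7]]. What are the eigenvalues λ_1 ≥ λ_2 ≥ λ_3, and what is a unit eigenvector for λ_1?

Step 1 — characteristic polynomial p(λ) = det(λI - Sigma) = λ³ - tr·λ² + c_1·λ - det, where tr = trace, c_1 = sum of the principal 2×2 minors, det = det(Sigma):
  tr = 4 + 3 + 7 = 14,
  c_1 = (4·3 - (0)²) + (4·7 - (0)²) + (3·7 - (0)²) = 12 + 28 + 21 = 61,
  det = 4·(3·7 - (0)²) - (0)·((0)·7 - (0)·(0)) + (0)·((0)·(0) - 3·(0)) = 4·(21) - (0)·(0) + (0)·(0) = 84.
  So p(λ) = λ³ - 14λ² + 61λ - 84.
Step 2 — look for an integer root (rational root theorem: any rational root is an integer divisor of 84). Testing λ = 3:
  p(3) = 27 - 126 + 183 - 84 = 0  ✓
  Dividing out (λ - 3): p(λ) = (λ - 3)(λ² - 11λ + 28).
Step 3 — remaining eigenvalues from the quadratic λ² - 11λ + 28 = 0:
  Δ = 11² - 4·28 = 121 - 112 = 9,  λ = (11 ± √9)/2 = (11 ± 3)/2 = 7 or 4.
  Sorted: λ_1 = 7,  λ_2 = 4,  λ_3 = 3  (check: sum = 14 = tr ✓).

Step 4 — unit eigenvector for λ_1 = 7: v spans the null space of (Sigma - λ_1 I), whose rows are
  r_1 = (-3, 0, 0),  r_2 = (0, -4, 0),  r_3 = (0, 0, 0).
  v is orthogonal to every row, so take v ∝ r_1 × r_2 = ((0)·(0) - (0)·(-4), (0)·(0) - (-3)·(0), (-3)·(-4) - (0)·(0)) = (0, 0, 12).
  Rescale (divide by 12): u = (0, 0, 1).
  ||u|| = √((0)² + (0)² + (1)²) = √(1) = 1,  v_1 = u/||u|| ≈ (0, 0, 1) (||v_1|| = 1).

λ_1 = 7,  λ_2 = 4,  λ_3 = 3;  v_1 ≈ (0, 0, 1)


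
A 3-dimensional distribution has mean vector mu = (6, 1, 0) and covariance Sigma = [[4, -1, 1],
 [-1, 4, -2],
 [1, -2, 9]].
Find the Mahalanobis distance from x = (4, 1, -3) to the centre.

Step 1 — centre the observation: (x - mu) = (-2, 0, -3).

Step 2 — invert Sigma (cofactor / det for 3×3, or solve directly):
  Sigma^{-1} = [[0.2689, 0.0588, -0.0168],
 [0.0588, 0.2941, 0.0588],
 [-0.0168, 0.0588, 0.1261]].

Step 3 — form the quadratic (x - mu)^T · Sigma^{-1} · (x - mu):
  Sigma^{-1} · (x - mu) = (-0.4874, -0.2941, -0.3445).
  (x - mu)^T · [Sigma^{-1} · (x - mu)] = (-2)·(-0.4874) + (0)·(-0.2941) + (-3)·(-0.3445) = 2.0084.

Step 4 — take square root: d = √(2.0084) ≈ 1.4172.

d(x, mu) = √(2.0084) ≈ 1.4172


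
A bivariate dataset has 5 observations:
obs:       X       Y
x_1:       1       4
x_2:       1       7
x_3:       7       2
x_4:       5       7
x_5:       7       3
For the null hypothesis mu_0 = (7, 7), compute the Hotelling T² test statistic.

Step 1 — sample mean vector:
  mean(X) = (1 + 1 + 7 + 5 + 7) / 5 = 21/5 = 4.2
  mean(Y) = (4 + 7 + 2 + 7 + 3) / 5 = 23/5 = 4.6
  x̄ = (4.2, 4.6),  deviation x̄ - mu_0 = (4.2, 4.6) - (7, 7) = (-2.8, -2.4).

Step 2 — sample covariance matrix, S[i,j] = (1/(n-1)) · Σ_k (x_{k,i} - mean_i) · (x_{k,j} - mean_j), divisor n-1 = 4:
  S[X,X] = ((-3.2)·(-3.2) + (-3.2)·(-3.2) + (2.8)·(2.8) + (0.8)·(0.8) + (2.8)·(2.8)) / 4 = 36.8/4 = 9.2
  S[X,Y] = ((-3.2)·(-0.6) + (-3.2)·(2.4) + (2.8)·(-2.6) + (0.8)·(2.4) + (2.8)·(-1.6)) / 4 = -15.6/4 = -3.9
  S[Y,Y] = ((-0.6)·(-0.6) + (2.4)·(2.4) + (-2.6)·(-2.6) + (2.4)·(2.4) + (-1.6)·(-1.6)) / 4 = 21.2/4 = 5.3
  S = [[9.2, -3.9],
 [-3.9, 5.3]].

Step 3 — invert S. det(S) = 9.2·5.3 - (-3.9)² = 33.55.
  S^{-1} = (1/det) · [[d, -b], [-b, a]] = [[0.158, 0.1162],
 [0.1162, 0.2742]].

Step 4 — quadratic form (x̄ - mu_0)^T · S^{-1} · (x̄ - mu_0):
  S^{-1} · (x̄ - mu_0) = (-0.7213, -0.9836),
  (x̄ - mu_0)^T · [...] = (-2.8)·(-0.7213) + (-2.4)·(-0.9836) = 4.3803.

Step 5 — scale by n: T² = 5 · 4.3803 = 21.9016.

T² ≈ 21.9016


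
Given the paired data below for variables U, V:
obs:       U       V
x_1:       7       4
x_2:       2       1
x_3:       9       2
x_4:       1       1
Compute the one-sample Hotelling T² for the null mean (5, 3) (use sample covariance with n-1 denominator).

Step 1 — sample mean vector:
  mean(U) = (7 + 2 + 9 + 1) / 4 = 19/4 = 4.75
  mean(V) = (4 + 1 + 2 + 1) / 4 = 8/4 = 2
  x̄ = (4.75, 2),  deviation x̄ - mu_0 = (4.75, 2) - (5, 3) = (-0.25, -1).

Step 2 — sample covariance matrix, S[i,j] = (1/(n-1)) · Σ_k (x_{k,i} - mean_i) · (x_{k,j} - mean_j), divisor n-1 = 3:
  S[U,U] = ((2.25)·(2.25) + (-2.75)·(-2.75) + (4.25)·(4.25) + (-3.75)·(-3.75)) / 3 = 44.75/3 = 14.9167
  S[U,V] = ((2.25)·(2) + (-2.75)·(-1) + (4.25)·(0) + (-3.75)·(-1)) / 3 = 11/3 = 3.6667
  S[V,V] = ((2)·(2) + (-1)·(-1) + (0)·(0) + (-1)·(-1)) / 3 = 6/3 = 2
  S = [[14.9167, 3.6667],
 [3.6667, 2]].

Step 3 — invert S. det(S) = 14.9167·2 - (3.6667)² = 16.3889.
  S^{-1} = (1/det) · [[d, -b], [-b, a]] = [[0.122, -0.2237],
 [-0.2237, 0.9102]].

Step 4 — quadratic form (x̄ - mu_0)^T · S^{-1} · (x̄ - mu_0):
  S^{-1} · (x̄ - mu_0) = (0.1932, -0.8542),
  (x̄ - mu_0)^T · [...] = (-0.25)·(0.1932) + (-1)·(-0.8542) = 0.8059.

Step 5 — scale by n: T² = 4 · 0.8059 = 3.2237.

T² ≈ 3.2237


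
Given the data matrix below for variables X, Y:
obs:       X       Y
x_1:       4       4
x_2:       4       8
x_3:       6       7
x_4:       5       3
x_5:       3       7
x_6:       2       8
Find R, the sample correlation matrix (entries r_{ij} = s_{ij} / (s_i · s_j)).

Step 1 — column means:
  mean(X) = (4 + 4 + 6 + 5 + 3 + 2) / 6 = 24/6 = 4
  mean(Y) = (4 + 8 + 7 + 3 + 7 + 8) / 6 = 37/6 = 6.1667

Step 2 — sample variances and covariances s[i,j] = (1/(n-1)) · Σ_k (x_{k,i} - mean_i) · (x_{k,j} - mean_j), with n-1 = 5:
  s[X,X] = ((0)·(0) + (0)·(0) + (2)·(2) + (1)·(1) + (-1)·(-1) + (-2)·(-2)) / 5 = 10/5 = 2
  s[X,Y] = ((0)·(-2.1667) + (0)·(1.8333) + (2)·(0.8333) + (1)·(-3.1667) + (-1)·(0.8333) + (-2)·(1.8333)) / 5 = -6/5 = -1.2
  s[Y,Y] = ((-2.1667)·(-2.1667) + (1.8333)·(1.8333) + (0.8333)·(0.8333) + (-3.1667)·(-3.1667) + (0.8333)·(0.8333) + (1.8333)·(1.8333)) / 5 = 22.8333/5 = 4.5667
  Sample standard deviations s_i = √(s[i,i]):
  s(X) = √(2) = 1.4142
  s(Y) = √(4.5667) = 2.137

Step 3 — r_{ij} = s_{ij} / (s_i · s_j):
  r[X,X] = 1 (diagonal).
  r[X,Y] = -1.2 / (1.4142 · 2.137) = -1.2 / 3.0221 = -0.3971
  r[Y,Y] = 1 (diagonal).

R is symmetric with unit diagonal. Assembling:

R = [[1, -0.3971],
 [-0.3971, 1]]


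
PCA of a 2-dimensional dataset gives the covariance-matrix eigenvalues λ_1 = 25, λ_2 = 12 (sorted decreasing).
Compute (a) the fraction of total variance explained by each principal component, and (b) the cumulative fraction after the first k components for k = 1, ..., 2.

Step 1 — total variance = trace(Sigma) = Σ λ_i = 25 + 12 = 37.

Step 2 — fraction explained by component i = λ_i / Σ λ:
  PC1: 25/37 = 0.6757
  PC2: 12/37 = 0.3243

Step 3 — cumulative fraction after k components = (λ_1 + ... + λ_k) / Σ λ:
  k = 1: 25/37 = 0.6757
  k = 2: (25 + 12)/37 = 37/37 = 1

Summary (fraction, with percent):

explained: PC1 0.6757 (67.57%), PC2 0.3243 (32.43%);  cumulative: 0.6757, 1


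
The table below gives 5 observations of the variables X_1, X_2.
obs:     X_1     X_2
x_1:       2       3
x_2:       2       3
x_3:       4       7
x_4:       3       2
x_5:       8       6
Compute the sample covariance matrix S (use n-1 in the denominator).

Step 1 — column means:
  mean(X_1) = (2 + 2 + 4 + 3 + 8) / 5 = 19/5 = 3.8
  mean(X_2) = (3 + 3 + 7 + 2 + 6) / 5 = 21/5 = 4.2

Step 2 — sample covariance S[i,j] = (1/(n-1)) · Σ_k (x_{k,i} - mean_i) · (x_{k,j} - mean_j), with n-1 = 4.
  S[X_1,X_1] = ((-1.8)·(-1.8) + (-1.8)·(-1.8) + (0.2)·(0.2) + (-0.8)·(-0.8) + (4.2)·(4.2)) / 4 = 24.8/4 = 6.2
  S[X_1,X_2] = ((-1.8)·(-1.2) + (-1.8)·(-1.2) + (0.2)·(2.8) + (-0.8)·(-2.2) + (4.2)·(1.8)) / 4 = 14.2/4 = 3.55
  S[X_2,X_2] = ((-1.2)·(-1.2) + (-1.2)·(-1.2) + (2.8)·(2.8) + (-2.2)·(-2.2) + (1.8)·(1.8)) / 4 = 18.8/4 = 4.7

S is symmetric (S[j,i] = S[i,j]). Assembling:

S = [[6.2, 3.55],
 [3.55, 4.7]]


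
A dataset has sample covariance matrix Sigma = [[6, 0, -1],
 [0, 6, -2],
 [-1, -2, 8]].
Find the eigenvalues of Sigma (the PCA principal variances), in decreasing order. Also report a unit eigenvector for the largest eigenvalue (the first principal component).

Step 1 — characteristic polynomial p(λ) = det(λI - Sigma) = λ³ - tr·λ² + c_1·λ - det, where tr = trace, c_1 = sum of the principal 2×2 minors, det = det(Sigma):
  tr = 6 + 6 + 8 = 20,
  c_1 = (6·6 - (0)²) + (6·8 - (-1)²) + (6·8 - (-2)²) = 36 + 47 + 44 = 127,
  det = 6·(6·8 - (-2)²) - (0)·((0)·8 - (-2)·(-1)) + (-1)·((0)·(-2) - 6·(-1)) = 6·(44) - (0)·(-2) + (-1)·(6) = 258.
  So p(λ) = λ³ - 20λ² + 127λ - 258.
Step 2 — look for an integer root (rational root theorem: any rational root is an integer divisor of 258). Testing λ = 6:
  p(6) = 216 - 720 + 762 - 258 = 0  ✓
  Dividing out (λ - 6): p(λ) = (λ - 6)(λ² - 14λ + 43).
Step 3 — remaining eigenvalues from the quadratic λ² - 14λ + 43 = 0:
  Δ = 14² - 4·43 = 196 - 172 = 24,  λ = (14 ± √24)/2 = (14 ± 4.899)/2 ≈ 9.4495 or 4.5505.
  Sorted: λ_1 = 9.4495,  λ_2 = 6,  λ_3 = 4.5505  (check: sum = 20 = tr ✓).

Step 4 — unit eigenvector for λ_1 ≈ 9.4495: v spans the null space of (Sigma - λ_1 I), whose rows are
  r_1 = (-3.4495, 0, -1),  r_2 = (0, -3.4495, -2),  r_3 = (-1, -2, -1.4495).
  v is orthogonal to every row, so take v ∝ r_1 × r_2 = ((0)·(-2) - (-1)·(-3.4495), (-1)·(0) - (-3.4495)·(-2), (-3.4495)·(-3.4495) - (0)·(0)) ≈ (-3.4495, -6.899, 11.899).
  Rescale (multiply by -1 so the first nonzero entry is positive): u = (3.4495, 6.899, -11.899).
  ||u|| = √((3.4495)² + (6.899)² + (-11.899)²) = √(201.0806) ≈ 14.1803,  v_1 = u/||u|| ≈ (0.2433, 0.4865, -0.8391) (||v_1|| = 1).

λ_1 = 9.4495,  λ_2 = 6,  λ_3 = 4.5505;  v_1 ≈ (0.2433, 0.4865, -0.8391)


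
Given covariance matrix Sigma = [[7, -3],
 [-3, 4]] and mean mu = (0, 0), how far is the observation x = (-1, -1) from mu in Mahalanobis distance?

Step 1 — centre the observation: (x - mu) = (-1, -1).

Step 2 — invert Sigma. det(Sigma) = 7·4 - (-3)² = 19.
  Sigma^{-1} = (1/det) · [[d, -b], [-b, a]] = [[0.2105, 0.1579],
 [0.1579, 0.3684]].

Step 3 — form the quadratic (x - mu)^T · Sigma^{-1} · (x - mu):
  Sigma^{-1} · (x - mu) = (-0.3684, -0.5263).
  (x - mu)^T · [Sigma^{-1} · (x - mu)] = (-1)·(-0.3684) + (-1)·(-0.5263) = 0.8947.

Step 4 — take square root: d = √(0.8947) ≈ 0.9459.

d(x, mu) = √(0.8947) ≈ 0.9459


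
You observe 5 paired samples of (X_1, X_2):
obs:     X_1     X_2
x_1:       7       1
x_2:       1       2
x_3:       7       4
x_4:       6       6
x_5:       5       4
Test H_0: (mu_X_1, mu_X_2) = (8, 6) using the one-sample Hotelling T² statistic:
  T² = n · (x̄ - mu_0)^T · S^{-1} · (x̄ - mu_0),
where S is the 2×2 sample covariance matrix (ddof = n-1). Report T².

Step 1 — sample mean vector:
  mean(X_1) = (7 + 1 + 7 + 6 + 5) / 5 = 26/5 = 5.2
  mean(X_2) = (1 + 2 + 4 + 6 + 4) / 5 = 17/5 = 3.4
  x̄ = (5.2, 3.4),  deviation x̄ - mu_0 = (5.2, 3.4) - (8, 6) = (-2.8, -2.6).

Step 2 — sample covariance matrix, S[i,j] = (1/(n-1)) · Σ_k (x_{k,i} - mean_i) · (x_{k,j} - mean_j), divisor n-1 = 4:
  S[X_1,X_1] = ((1.8)·(1.8) + (-4.2)·(-4.2) + (1.8)·(1.8) + (0.8)·(0.8) + (-0.2)·(-0.2)) / 4 = 24.8/4 = 6.2
  S[X_1,X_2] = ((1.8)·(-2.4) + (-4.2)·(-1.4) + (1.8)·(0.6) + (0.8)·(2.6) + (-0.2)·(0.6)) / 4 = 4.6/4 = 1.15
  S[X_2,X_2] = ((-2.4)·(-2.4) + (-1.4)·(-1.4) + (0.6)·(0.6) + (2.6)·(2.6) + (0.6)·(0.6)) / 4 = 15.2/4 = 3.8
  S = [[6.2, 1.15],
 [1.15, 3.8]].

Step 3 — invert S. det(S) = 6.2·3.8 - (1.15)² = 22.2375.
  S^{-1} = (1/det) · [[d, -b], [-b, a]] = [[0.1709, -0.0517],
 [-0.0517, 0.2788]].

Step 4 — quadratic form (x̄ - mu_0)^T · S^{-1} · (x̄ - mu_0):
  S^{-1} · (x̄ - mu_0) = (-0.344, -0.5801),
  (x̄ - mu_0)^T · [...] = (-2.8)·(-0.344) + (-2.6)·(-0.5801) = 2.4715.

Step 5 — scale by n: T² = 5 · 2.4715 = 12.3575.

T² ≈ 12.3575


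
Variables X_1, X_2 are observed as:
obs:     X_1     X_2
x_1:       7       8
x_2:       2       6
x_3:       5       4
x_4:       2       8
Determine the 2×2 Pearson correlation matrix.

Step 1 — column means:
  mean(X_1) = (7 + 2 + 5 + 2) / 4 = 16/4 = 4
  mean(X_2) = (8 + 6 + 4 + 8) / 4 = 26/4 = 6.5

Step 2 — sample variances and covariances s[i,j] = (1/(n-1)) · Σ_k (x_{k,i} - mean_i) · (x_{k,j} - mean_j), with n-1 = 3:
  s[X_1,X_1] = ((3)·(3) + (-2)·(-2) + (1)·(1) + (-2)·(-2)) / 3 = 18/3 = 6
  s[X_1,X_2] = ((3)·(1.5) + (-2)·(-0.5) + (1)·(-2.5) + (-2)·(1.5)) / 3 = 0/3 = 0
  s[X_2,X_2] = ((1.5)·(1.5) + (-0.5)·(-0.5) + (-2.5)·(-2.5) + (1.5)·(1.5)) / 3 = 11/3 = 3.6667
  Sample standard deviations s_i = √(s[i,i]):
  s(X_1) = √(6) = 2.4495
  s(X_2) = √(3.6667) = 1.9149

Step 3 — r_{ij} = s_{ij} / (s_i · s_j):
  r[X_1,X_1] = 1 (diagonal).
  r[X_1,X_2] = 0 / (2.4495 · 1.9149) = 0 / 4.6904 = 0
  r[X_2,X_2] = 1 (diagonal).

R is symmetric with unit diagonal. Assembling:

R = [[1, 0],
 [0, 1]]


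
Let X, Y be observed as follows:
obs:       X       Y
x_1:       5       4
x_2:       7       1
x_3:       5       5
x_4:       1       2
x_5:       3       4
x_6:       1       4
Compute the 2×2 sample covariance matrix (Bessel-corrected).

Step 1 — column means:
  mean(X) = (5 + 7 + 5 + 1 + 3 + 1) / 6 = 22/6 = 3.6667
  mean(Y) = (4 + 1 + 5 + 2 + 4 + 4) / 6 = 20/6 = 3.3333

Step 2 — sample covariance S[i,j] = (1/(n-1)) · Σ_k (x_{k,i} - mean_i) · (x_{k,j} - mean_j), with n-1 = 5.
  S[X,X] = ((1.3333)·(1.3333) + (3.3333)·(3.3333) + (1.3333)·(1.3333) + (-2.6667)·(-2.6667) + (-0.6667)·(-0.6667) + (-2.6667)·(-2.6667)) / 5 = 29.3333/5 = 5.8667
  S[X,Y] = ((1.3333)·(0.6667) + (3.3333)·(-2.3333) + (1.3333)·(1.6667) + (-2.6667)·(-1.3333) + (-0.6667)·(0.6667) + (-2.6667)·(0.6667)) / 5 = -3.3333/5 = -0.6667
  S[Y,Y] = ((0.6667)·(0.6667) + (-2.3333)·(-2.3333) + (1.6667)·(1.6667) + (-1.3333)·(-1.3333) + (0.6667)·(0.6667) + (0.6667)·(0.6667)) / 5 = 11.3333/5 = 2.2667

S is symmetric (S[j,i] = S[i,j]). Assembling:

S = [[5.8667, -0.6667],
 [-0.6667, 2.2667]]
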